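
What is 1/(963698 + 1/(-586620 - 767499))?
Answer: 1354119/1304961772061 ≈ 1.0377e-6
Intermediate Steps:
1/(963698 + 1/(-586620 - 767499)) = 1/(963698 + 1/(-1354119)) = 1/(963698 - 1/1354119) = 1/(1304961772061/1354119) = 1354119/1304961772061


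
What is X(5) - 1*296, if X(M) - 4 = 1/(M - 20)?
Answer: -4381/15 ≈ -292.07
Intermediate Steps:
X(M) = 4 + 1/(-20 + M) (X(M) = 4 + 1/(M - 20) = 4 + 1/(-20 + M))
X(5) - 1*296 = (-79 + 4*5)/(-20 + 5) - 1*296 = (-79 + 20)/(-15) - 296 = -1/15*(-59) - 296 = 59/15 - 296 = -4381/15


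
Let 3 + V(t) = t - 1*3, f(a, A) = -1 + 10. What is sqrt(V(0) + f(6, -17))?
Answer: sqrt(3) ≈ 1.7320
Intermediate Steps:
f(a, A) = 9
V(t) = -6 + t (V(t) = -3 + (t - 1*3) = -3 + (t - 3) = -3 + (-3 + t) = -6 + t)
sqrt(V(0) + f(6, -17)) = sqrt((-6 + 0) + 9) = sqrt(-6 + 9) = sqrt(3)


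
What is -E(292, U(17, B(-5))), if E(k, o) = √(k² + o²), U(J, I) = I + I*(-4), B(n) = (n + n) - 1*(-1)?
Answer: -√85993 ≈ -293.25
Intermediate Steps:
B(n) = 1 + 2*n (B(n) = 2*n + 1 = 1 + 2*n)
U(J, I) = -3*I (U(J, I) = I - 4*I = -3*I)
-E(292, U(17, B(-5))) = -√(292² + (-3*(1 + 2*(-5)))²) = -√(85264 + (-3*(1 - 10))²) = -√(85264 + (-3*(-9))²) = -√(85264 + 27²) = -√(85264 + 729) = -√85993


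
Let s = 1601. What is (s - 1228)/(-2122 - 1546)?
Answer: -373/3668 ≈ -0.10169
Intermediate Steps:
(s - 1228)/(-2122 - 1546) = (1601 - 1228)/(-2122 - 1546) = 373/(-3668) = 373*(-1/3668) = -373/3668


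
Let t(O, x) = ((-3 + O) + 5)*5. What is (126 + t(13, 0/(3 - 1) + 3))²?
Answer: 40401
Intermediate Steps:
t(O, x) = 10 + 5*O (t(O, x) = (2 + O)*5 = 10 + 5*O)
(126 + t(13, 0/(3 - 1) + 3))² = (126 + (10 + 5*13))² = (126 + (10 + 65))² = (126 + 75)² = 201² = 40401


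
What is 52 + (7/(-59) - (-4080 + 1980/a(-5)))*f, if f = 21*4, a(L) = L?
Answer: 22185536/59 ≈ 3.7603e+5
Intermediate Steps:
f = 84
52 + (7/(-59) - (-4080 + 1980/a(-5)))*f = 52 + (7/(-59) - 60/(1/(-74 + (33/(-5) + 36/6))))*84 = 52 + (7*(-1/59) - 60/(1/(-74 + (33*(-⅕) + 36*(⅙)))))*84 = 52 + (-7/59 - 60/(1/(-74 + (-33/5 + 6))))*84 = 52 + (-7/59 - 60/(1/(-74 - ⅗)))*84 = 52 + (-7/59 - 60/(1/(-373/5)))*84 = 52 + (-7/59 - 60/(-5/373))*84 = 52 + (-7/59 - 60*(-373/5))*84 = 52 + (-7/59 + 4476)*84 = 52 + (264077/59)*84 = 52 + 22182468/59 = 22185536/59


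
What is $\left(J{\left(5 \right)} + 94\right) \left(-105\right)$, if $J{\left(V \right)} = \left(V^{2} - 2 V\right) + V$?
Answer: $-11970$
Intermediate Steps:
$J{\left(V \right)} = V^{2} - V$
$\left(J{\left(5 \right)} + 94\right) \left(-105\right) = \left(5 \left(-1 + 5\right) + 94\right) \left(-105\right) = \left(5 \cdot 4 + 94\right) \left(-105\right) = \left(20 + 94\right) \left(-105\right) = 114 \left(-105\right) = -11970$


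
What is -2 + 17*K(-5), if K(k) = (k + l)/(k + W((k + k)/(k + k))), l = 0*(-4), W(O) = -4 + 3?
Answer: 73/6 ≈ 12.167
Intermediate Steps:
W(O) = -1
l = 0
K(k) = k/(-1 + k) (K(k) = (k + 0)/(k - 1) = k/(-1 + k))
-2 + 17*K(-5) = -2 + 17*(-5/(-1 - 5)) = -2 + 17*(-5/(-6)) = -2 + 17*(-5*(-⅙)) = -2 + 17*(⅚) = -2 + 85/6 = 73/6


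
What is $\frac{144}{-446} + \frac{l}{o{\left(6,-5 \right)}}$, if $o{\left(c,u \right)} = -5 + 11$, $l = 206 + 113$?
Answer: $\frac{70705}{1338} \approx 52.844$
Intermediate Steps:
$l = 319$
$o{\left(c,u \right)} = 6$
$\frac{144}{-446} + \frac{l}{o{\left(6,-5 \right)}} = \frac{144}{-446} + \frac{319}{6} = 144 \left(- \frac{1}{446}\right) + 319 \cdot \frac{1}{6} = - \frac{72}{223} + \frac{319}{6} = \frac{70705}{1338}$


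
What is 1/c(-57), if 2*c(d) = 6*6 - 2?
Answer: 1/17 ≈ 0.058824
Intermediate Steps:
c(d) = 17 (c(d) = (6*6 - 2)/2 = (36 - 2)/2 = (1/2)*34 = 17)
1/c(-57) = 1/17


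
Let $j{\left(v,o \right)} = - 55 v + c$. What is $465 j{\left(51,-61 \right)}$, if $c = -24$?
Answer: $-1315485$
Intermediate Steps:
$j{\left(v,o \right)} = -24 - 55 v$ ($j{\left(v,o \right)} = - 55 v - 24 = -24 - 55 v$)
$465 j{\left(51,-61 \right)} = 465 \left(-24 - 2805\right) = 465 \left(-2829\right) = -1315485$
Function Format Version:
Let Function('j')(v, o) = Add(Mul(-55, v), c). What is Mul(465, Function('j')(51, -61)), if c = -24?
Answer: -1315485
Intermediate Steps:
Function('j')(v, o) = Add(-24, Mul(-55, v)) (Function('j')(v, o) = Add(Mul(-55, v), -24) = Add(-24, Mul(-55, v)))
Mul(465, Function('j')(51, -61)) = Mul(465, Add(-24, Mul(-55, 51))) = Mul(465, Add(-24, -2805)) = Mul(465, -2829) = -1315485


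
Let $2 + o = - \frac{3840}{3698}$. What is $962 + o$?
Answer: $\frac{1773120}{1849} \approx 958.96$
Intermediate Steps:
$o = - \frac{5618}{1849}$ ($o = -2 - \frac{3840}{3698} = -2 - \frac{1920}{1849} = - \frac{5618}{1849} \approx -3.0384$)
$962 + o = 962 - \frac{5618}{1849} = \frac{1773120}{1849}$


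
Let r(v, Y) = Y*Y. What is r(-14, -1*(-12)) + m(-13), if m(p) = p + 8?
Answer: 139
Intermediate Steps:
m(p) = 8 + p
r(v, Y) = Y²
r(-14, -1*(-12)) + m(-13) = (-1*(-12))² + (8 - 13) = 12² - 5 = 144 - 5 = 139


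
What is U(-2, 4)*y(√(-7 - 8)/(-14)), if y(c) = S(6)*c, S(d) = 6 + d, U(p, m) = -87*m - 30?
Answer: 324*I*√15 ≈ 1254.8*I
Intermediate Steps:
U(p, m) = -30 - 87*m
y(c) = 12*c (y(c) = (6 + 6)*c = 12*c)
U(-2, 4)*y(√(-7 - 8)/(-14)) = (-30 - 87*4)*(12*(√(-7 - 8)/(-14))) = (-30 - 348)*(12*(√(-15)*(-1/14))) = -4536*(I*√15)*(-1/14) = -4536*(-I*√15/14) = -(-324)*I*√15 = 324*I*√15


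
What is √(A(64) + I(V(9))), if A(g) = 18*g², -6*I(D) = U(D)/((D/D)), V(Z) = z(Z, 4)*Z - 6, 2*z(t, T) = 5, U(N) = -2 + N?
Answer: √2654121/6 ≈ 271.52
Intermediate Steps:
z(t, T) = 5/2 (z(t, T) = (½)*5 = 5/2)
V(Z) = -6 + 5*Z/2 (V(Z) = 5*Z/2 - 6 = -6 + 5*Z/2)
I(D) = ⅓ - D/6 (I(D) = -(-2 + D)/(6*(D/D)) = -(-2 + D)/(6*1) = -(-2 + D)/6 = ⅓ - D/6)
√(A(64) + I(V(9))) = √(18*64² + (⅓ - (-6 + (5/2)*9)/6)) = √(18*4096 + (⅓ - (-6 + 45/2)/6)) = √(73728 + (⅓ - ⅙*33/2)) = √(73728 + (⅓ - 11/4)) = √(73728 - 29/12) = √(884707/12) = √2654121/6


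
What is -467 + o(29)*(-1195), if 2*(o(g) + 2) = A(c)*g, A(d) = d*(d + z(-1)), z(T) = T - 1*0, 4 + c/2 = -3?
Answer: -3636852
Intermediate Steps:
c = -14 (c = -8 + 2*(-3) = -8 - 6 = -14)
z(T) = T (z(T) = T + 0 = T)
A(d) = d*(-1 + d) (A(d) = d*(d - 1) = d*(-1 + d))
o(g) = -2 + 105*g (o(g) = -2 + ((-14*(-1 - 14))*g)/2 = -2 + ((-14*(-15))*g)/2 = -2 + (210*g)/2 = -2 + 105*g)
-467 + o(29)*(-1195) = -467 + (-2 + 105*29)*(-1195) = -467 + (-2 + 3045)*(-1195) = -467 + 3043*(-1195) = -467 - 3636385 = -3636852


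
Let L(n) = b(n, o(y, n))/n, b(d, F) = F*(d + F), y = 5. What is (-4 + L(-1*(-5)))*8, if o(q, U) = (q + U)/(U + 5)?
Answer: -112/5 ≈ -22.400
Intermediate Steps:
o(q, U) = (U + q)/(5 + U)
b(d, F) = F*(F + d)
L(n) = (1 + n)/n (L(n) = (((n + 5)/(5 + n))*((n + 5)/(5 + n) + n))/n = (((5 + n)/(5 + n))*((5 + n)/(5 + n) + n))/n = (1*(1 + n))/n = (1 + n)/n)
(-4 + L(-1*(-5)))*8 = (-4 + (1 - 1*(-5))/((-1*(-5))))*8 = (-4 + (1 + 5)/5)*8 = (-4 + (1/5)*6)*8 = (-4 + 6/5)*8 = -14/5*8 = -112/5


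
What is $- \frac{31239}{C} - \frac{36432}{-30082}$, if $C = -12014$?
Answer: $\frac{688712823}{180702574} \approx 3.8113$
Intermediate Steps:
$- \frac{31239}{C} - \frac{36432}{-30082} = - \frac{31239}{-12014} - \frac{36432}{-30082} = \left(-31239\right) \left(- \frac{1}{12014}\right) - - \frac{18216}{15041} = \frac{31239}{12014} + \frac{18216}{15041} = \frac{688712823}{180702574}$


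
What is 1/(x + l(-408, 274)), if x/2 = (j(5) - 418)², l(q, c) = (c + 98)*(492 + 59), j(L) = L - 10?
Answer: 1/562830 ≈ 1.7767e-6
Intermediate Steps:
j(L) = -10 + L
l(q, c) = 53998 + 551*c (l(q, c) = (98 + c)*551 = 53998 + 551*c)
x = 357858 (x = 2*((-10 + 5) - 418)² = 2*(-5 - 418)² = 2*(-423)² = 2*178929 = 357858)
1/(x + l(-408, 274)) = 1/(357858 + (53998 + 551*274)) = 1/(357858 + (53998 + 150974)) = 1/(357858 + 204972) = 1/562830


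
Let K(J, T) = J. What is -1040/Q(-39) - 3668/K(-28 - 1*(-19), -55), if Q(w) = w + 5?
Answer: 67036/153 ≈ 438.14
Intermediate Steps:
Q(w) = 5 + w
-1040/Q(-39) - 3668/K(-28 - 1*(-19), -55) = -1040/(5 - 39) - 3668/(-28 - 1*(-19)) = -1040/(-34) - 3668/(-28 + 19) = -1040*(-1/34) - 3668/(-9) = 520/17 - 3668*(-⅑) = 520/17 + 3668/9 = 67036/153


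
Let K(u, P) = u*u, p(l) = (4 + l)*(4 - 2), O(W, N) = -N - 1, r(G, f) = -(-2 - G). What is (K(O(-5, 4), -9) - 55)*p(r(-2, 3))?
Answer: -240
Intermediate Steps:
r(G, f) = 2 + G
O(W, N) = -1 - N
p(l) = 8 + 2*l (p(l) = (4 + l)*2 = 8 + 2*l)
K(u, P) = u²
(K(O(-5, 4), -9) - 55)*p(r(-2, 3)) = ((-1 - 1*4)² - 55)*(8 + 2*(2 - 2)) = ((-1 - 4)² - 55)*(8 + 2*0) = ((-5)² - 55)*(8 + 0) = (25 - 55)*8 = -30*8 = -240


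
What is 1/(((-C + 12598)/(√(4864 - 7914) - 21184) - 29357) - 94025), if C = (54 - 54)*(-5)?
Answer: -13842444627031/1707916734936661299 + 31495*I*√122/3415833469873322598 ≈ -8.1049e-6 + 1.0184e-13*I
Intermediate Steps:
C = 0 (C = 0*(-5) = 0)
1/(((-C + 12598)/(√(4864 - 7914) - 21184) - 29357) - 94025) = 1/(((-1*0 + 12598)/(√(4864 - 7914) - 21184) - 29357) - 94025) = 1/(((0 + 12598)/(√(-3050) - 21184) - 29357) - 94025) = 1/((12598/(5*I*√122 - 21184) - 29357) - 94025) = 1/((12598/(-21184 + 5*I*√122) - 29357) - 94025) = 1/((-29357 + 12598/(-21184 + 5*I*√122)) - 94025) = 1/(-123382 + 12598/(-21184 + 5*I*√122))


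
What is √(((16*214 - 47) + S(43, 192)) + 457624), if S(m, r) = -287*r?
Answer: √405897 ≈ 637.10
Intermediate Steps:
√(((16*214 - 47) + S(43, 192)) + 457624) = √(((16*214 - 47) - 287*192) + 457624) = √(((3424 - 47) - 55104) + 457624) = √((3377 - 55104) + 457624) = √(-51727 + 457624) = √405897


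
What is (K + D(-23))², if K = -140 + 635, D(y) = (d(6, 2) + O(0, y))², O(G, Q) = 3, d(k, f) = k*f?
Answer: 518400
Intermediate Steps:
d(k, f) = f*k
D(y) = 225 (D(y) = (2*6 + 3)² = (12 + 3)² = 15² = 225)
K = 495
(K + D(-23))² = (495 + 225)² = 720² = 518400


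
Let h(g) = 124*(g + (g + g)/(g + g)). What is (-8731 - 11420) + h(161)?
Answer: -63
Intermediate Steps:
h(g) = 124 + 124*g (h(g) = 124*(g + (2*g)/((2*g))) = 124*(g + (2*g)*(1/(2*g))) = 124*(g + 1) = 124*(1 + g) = 124 + 124*g)
(-8731 - 11420) + h(161) = (-8731 - 11420) + (124 + 124*161) = -20151 + (124 + 19964) = -20151 + 20088 = -63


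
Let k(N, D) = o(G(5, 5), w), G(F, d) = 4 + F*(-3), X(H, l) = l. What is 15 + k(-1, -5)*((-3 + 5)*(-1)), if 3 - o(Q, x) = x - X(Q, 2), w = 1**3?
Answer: 7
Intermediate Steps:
G(F, d) = 4 - 3*F
w = 1
o(Q, x) = 5 - x (o(Q, x) = 3 - (x - 1*2) = 3 - (x - 2) = 3 - (-2 + x) = 3 + (2 - x) = 5 - x)
k(N, D) = 4 (k(N, D) = 5 - 1*1 = 5 - 1 = 4)
15 + k(-1, -5)*((-3 + 5)*(-1)) = 15 + 4*((-3 + 5)*(-1)) = 15 + 4*(2*(-1)) = 15 + 4*(-2) = 15 - 8 = 7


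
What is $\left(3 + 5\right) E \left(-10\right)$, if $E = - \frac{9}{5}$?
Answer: $144$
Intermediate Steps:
$E = - \frac{9}{5}$ ($E = \left(-9\right) \frac{1}{5} = - \frac{9}{5} \approx -1.8$)
$\left(3 + 5\right) E \left(-10\right) = \left(3 + 5\right) \left(- \frac{9}{5}\right) \left(-10\right) = 8 \left(- \frac{9}{5}\right) \left(-10\right) = \left(- \frac{72}{5}\right) \left(-10\right) = 144$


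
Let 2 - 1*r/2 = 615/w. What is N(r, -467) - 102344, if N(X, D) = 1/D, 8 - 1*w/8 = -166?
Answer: -47794649/467 ≈ -1.0234e+5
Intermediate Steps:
w = 1392 (w = 64 - 8*(-166) = 64 + 1328 = 1392)
r = 723/232 (r = 4 - 1230/1392 = 4 - 2*205/464 = 4 - 205/232 = 723/232 ≈ 3.1164)
N(r, -467) - 102344 = 1/(-467) - 102344 = -1/467 - 102344 = -47794649/467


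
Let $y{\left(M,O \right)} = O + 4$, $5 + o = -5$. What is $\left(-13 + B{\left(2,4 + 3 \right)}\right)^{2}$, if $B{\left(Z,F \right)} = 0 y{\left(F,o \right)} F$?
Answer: $169$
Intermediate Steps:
$o = -10$ ($o = -5 - 5 = -10$)
$y{\left(M,O \right)} = 4 + O$
$B{\left(Z,F \right)} = 0$ ($B{\left(Z,F \right)} = 0 \left(4 - 10\right) F = 0 \left(-6\right) F = 0 F = 0$)
$\left(-13 + B{\left(2,4 + 3 \right)}\right)^{2} = \left(-13 + 0\right)^{2} = \left(-13\right)^{2} = 169$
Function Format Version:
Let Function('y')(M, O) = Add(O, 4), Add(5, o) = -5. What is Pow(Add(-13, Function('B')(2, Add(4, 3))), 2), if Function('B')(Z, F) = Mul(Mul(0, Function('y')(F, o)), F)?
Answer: 169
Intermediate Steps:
o = -10 (o = Add(-5, -5) = -10)
Function('y')(M, O) = Add(4, O)
Function('B')(Z, F) = 0 (Function('B')(Z, F) = Mul(Mul(0, Add(4, -10)), F) = Mul(Mul(0, -6), F) = Mul(0, F) = 0)
Pow(Add(-13, Function('B')(2, Add(4, 3))), 2) = Pow(Add(-13, 0), 2) = Pow(-13, 2) = 169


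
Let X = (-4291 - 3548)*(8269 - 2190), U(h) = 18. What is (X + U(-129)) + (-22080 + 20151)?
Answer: -47655192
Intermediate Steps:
X = -47653281 (X = -7839*6079 = -47653281)
(X + U(-129)) + (-22080 + 20151) = (-47653281 + 18) + (-22080 + 20151) = -47653263 - 1929 = -47655192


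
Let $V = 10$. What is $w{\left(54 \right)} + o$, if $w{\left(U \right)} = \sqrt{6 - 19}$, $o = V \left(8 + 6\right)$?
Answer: $140 + i \sqrt{13} \approx 140.0 + 3.6056 i$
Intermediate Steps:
$o = 140$ ($o = 10 \left(8 + 6\right) = 10 \cdot 14 = 140$)
$w{\left(U \right)} = i \sqrt{13}$ ($w{\left(U \right)} = \sqrt{-13} = i \sqrt{13}$)
$w{\left(54 \right)} + o = i \sqrt{13} + 140 = 140 + i \sqrt{13}$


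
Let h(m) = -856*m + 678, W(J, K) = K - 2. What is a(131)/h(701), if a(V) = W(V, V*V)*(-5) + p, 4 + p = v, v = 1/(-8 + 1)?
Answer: 300297/2097823 ≈ 0.14315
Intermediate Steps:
W(J, K) = -2 + K
v = -⅐ (v = 1/(-7) = -⅐ ≈ -0.14286)
h(m) = 678 - 856*m
p = -29/7 (p = -4 - ⅐ = -29/7 ≈ -4.1429)
a(V) = 41/7 - 5*V² (a(V) = (-2 + V*V)*(-5) - 29/7 = (-2 + V²)*(-5) - 29/7 = (10 - 5*V²) - 29/7 = 41/7 - 5*V²)
a(131)/h(701) = (41/7 - 5*131²)/(678 - 856*701) = (41/7 - 5*17161)/(678 - 600056) = (41/7 - 85805)/(-599378) = -600594/7*(-1/599378) = 300297/2097823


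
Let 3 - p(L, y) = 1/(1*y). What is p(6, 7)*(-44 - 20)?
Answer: -1280/7 ≈ -182.86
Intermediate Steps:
p(L, y) = 3 - 1/y (p(L, y) = 3 - 1/(1*y) = 3 - 1/y)
p(6, 7)*(-44 - 20) = (3 - 1/7)*(-44 - 20) = (3 - 1*⅐)*(-64) = (3 - ⅐)*(-64) = (20/7)*(-64) = -1280/7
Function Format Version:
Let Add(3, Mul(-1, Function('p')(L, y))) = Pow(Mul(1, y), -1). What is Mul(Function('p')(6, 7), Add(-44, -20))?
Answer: Rational(-1280, 7) ≈ -182.86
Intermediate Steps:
Function('p')(L, y) = Add(3, Mul(-1, Pow(y, -1))) (Function('p')(L, y) = Add(3, Mul(-1, Pow(Mul(1, y), -1))) = Add(3, Mul(-1, Pow(y, -1))))
Mul(Function('p')(6, 7), Add(-44, -20)) = Mul(Add(3, Mul(-1, Pow(7, -1))), Add(-44, -20)) = Mul(Add(3, Mul(-1, Rational(1, 7))), -64) = Mul(Add(3, Rational(-1, 7)), -64) = Mul(Rational(20, 7), -64) = Rational(-1280, 7)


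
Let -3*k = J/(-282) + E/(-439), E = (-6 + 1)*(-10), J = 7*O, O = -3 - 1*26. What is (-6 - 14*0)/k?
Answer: 2228364/75017 ≈ 29.705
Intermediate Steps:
O = -29 (O = -3 - 26 = -29)
J = -203 (J = 7*(-29) = -203)
E = 50 (E = -5*(-10) = 50)
k = -75017/371394 (k = -(-203/(-282) + 50/(-439))/3 = -(-203*(-1/282) + 50*(-1/439))/3 = -(203/282 - 50/439)/3 = -1/3*75017/123798 = -75017/371394 ≈ -0.20199)
(-6 - 14*0)/k = (-6 - 14*0)/(-75017/371394) = (-6 + 0)*(-371394/75017) = -6*(-371394/75017) = 2228364/75017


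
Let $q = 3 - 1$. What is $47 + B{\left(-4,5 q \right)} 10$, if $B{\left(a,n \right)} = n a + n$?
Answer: $-253$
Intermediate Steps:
$q = 2$ ($q = 3 - 1 = 2$)
$B{\left(a,n \right)} = n + a n$ ($B{\left(a,n \right)} = a n + n = n + a n$)
$47 + B{\left(-4,5 q \right)} 10 = 47 + 5 \cdot 2 \left(1 - 4\right) 10 = 47 + 10 \left(-3\right) 10 = 47 - 300 = -253$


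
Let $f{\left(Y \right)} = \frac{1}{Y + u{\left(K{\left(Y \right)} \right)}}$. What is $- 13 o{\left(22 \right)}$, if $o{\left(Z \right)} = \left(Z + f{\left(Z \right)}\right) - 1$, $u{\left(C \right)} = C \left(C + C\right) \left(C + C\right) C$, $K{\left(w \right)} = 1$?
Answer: $- \frac{547}{2} \approx -273.5$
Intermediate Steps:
$u{\left(C \right)} = 4 C^{4}$ ($u{\left(C \right)} = C 2 C 2 C C = C 4 C^{2} C = 4 C^{3} C = 4 C^{4}$)
$f{\left(Y \right)} = \frac{1}{4 + Y}$ ($f{\left(Y \right)} = \frac{1}{Y + 4 \cdot 1^{4}} = \frac{1}{Y + 4 \cdot 1} = \frac{1}{Y + 4} = \frac{1}{4 + Y}$)
$o{\left(Z \right)} = -1 + Z + \frac{1}{4 + Z}$ ($o{\left(Z \right)} = \left(Z + \frac{1}{4 + Z}\right) - 1 = -1 + Z + \frac{1}{4 + Z}$)
$- 13 o{\left(22 \right)} = - 13 \frac{1 + \left(-1 + 22\right) \left(4 + 22\right)}{4 + 22} = - 13 \frac{1 + 21 \cdot 26}{26} = - 13 \frac{1 + 546}{26} = - 13 \cdot \frac{1}{26} \cdot 547 = \left(-13\right) \frac{547}{26} = - \frac{547}{2}$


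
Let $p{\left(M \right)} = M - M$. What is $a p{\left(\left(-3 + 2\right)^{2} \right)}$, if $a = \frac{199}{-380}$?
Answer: $0$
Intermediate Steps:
$p{\left(M \right)} = 0$
$a = - \frac{199}{380}$ ($a = 199 \left(- \frac{1}{380}\right) = - \frac{199}{380} \approx -0.52368$)
$a p{\left(\left(-3 + 2\right)^{2} \right)} = \left(- \frac{199}{380}\right) 0 = 0$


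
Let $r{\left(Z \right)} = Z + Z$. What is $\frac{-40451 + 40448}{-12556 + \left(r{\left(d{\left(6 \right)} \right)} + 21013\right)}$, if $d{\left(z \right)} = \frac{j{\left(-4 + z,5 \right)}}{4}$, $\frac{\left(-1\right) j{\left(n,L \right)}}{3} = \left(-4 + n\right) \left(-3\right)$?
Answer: $- \frac{1}{2816} \approx -0.00035511$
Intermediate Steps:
$j{\left(n,L \right)} = -36 + 9 n$ ($j{\left(n,L \right)} = - 3 \left(-4 + n\right) \left(-3\right) = - 3 \left(12 - 3 n\right) = -36 + 9 n$)
$d{\left(z \right)} = -18 + \frac{9 z}{4}$ ($d{\left(z \right)} = \frac{-36 + 9 \left(-4 + z\right)}{4} = \left(-36 + \left(-36 + 9 z\right)\right) \frac{1}{4} = \left(-72 + 9 z\right) \frac{1}{4} = -18 + \frac{9 z}{4}$)
$r{\left(Z \right)} = 2 Z$
$\frac{-40451 + 40448}{-12556 + \left(r{\left(d{\left(6 \right)} \right)} + 21013\right)} = \frac{-40451 + 40448}{-12556 + \left(2 \left(-18 + \frac{9}{4} \cdot 6\right) + 21013\right)} = - \frac{3}{-12556 + \left(2 \left(-18 + \frac{27}{2}\right) + 21013\right)} = - \frac{3}{-12556 + \left(2 \left(- \frac{9}{2}\right) + 21013\right)} = - \frac{3}{-12556 + \left(-9 + 21013\right)} = - \frac{3}{-12556 + 21004} = - \frac{3}{8448} = \left(-3\right) \frac{1}{8448} = - \frac{1}{2816}$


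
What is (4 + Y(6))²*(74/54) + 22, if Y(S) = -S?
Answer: 742/27 ≈ 27.481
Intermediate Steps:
(4 + Y(6))²*(74/54) + 22 = (4 - 1*6)²*(74/54) + 22 = (4 - 6)²*(74*(1/54)) + 22 = (-2)²*(37/27) + 22 = 4*(37/27) + 22 = 148/27 + 22 = 742/27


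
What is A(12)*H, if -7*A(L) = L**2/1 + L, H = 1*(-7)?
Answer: 156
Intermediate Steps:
H = -7
A(L) = -L/7 - L**2/7 (A(L) = -(L**2/1 + L)/7 = -(L**2*1 + L)/7 = -(L**2 + L)/7 = -(L + L**2)/7 = -L/7 - L**2/7)
A(12)*H = -1/7*12*(1 + 12)*(-7) = -1/7*12*13*(-7) = -156/7*(-7) = 156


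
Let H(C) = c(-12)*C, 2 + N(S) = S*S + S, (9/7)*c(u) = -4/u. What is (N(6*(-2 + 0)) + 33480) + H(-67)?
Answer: 907001/27 ≈ 33593.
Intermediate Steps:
c(u) = -28/(9*u) (c(u) = 7*(-4/u)/9 = -28/(9*u))
N(S) = -2 + S + S² (N(S) = -2 + (S*S + S) = -2 + (S² + S) = -2 + (S + S²) = -2 + S + S²)
H(C) = 7*C/27 (H(C) = (-28/9/(-12))*C = (-28/9*(-1/12))*C = 7*C/27)
(N(6*(-2 + 0)) + 33480) + H(-67) = ((-2 + 6*(-2 + 0) + (6*(-2 + 0))²) + 33480) + (7/27)*(-67) = ((-2 + 6*(-2) + (6*(-2))²) + 33480) - 469/27 = ((-2 - 12 + (-12)²) + 33480) - 469/27 = ((-2 - 12 + 144) + 33480) - 469/27 = (130 + 33480) - 469/27 = 33610 - 469/27 = 907001/27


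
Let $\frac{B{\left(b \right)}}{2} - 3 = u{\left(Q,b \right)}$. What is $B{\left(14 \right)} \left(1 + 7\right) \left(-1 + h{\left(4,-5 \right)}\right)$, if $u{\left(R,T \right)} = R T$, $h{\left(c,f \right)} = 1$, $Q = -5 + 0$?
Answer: $0$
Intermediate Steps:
$Q = -5$
$B{\left(b \right)} = 6 - 10 b$ ($B{\left(b \right)} = 6 + 2 \left(- 5 b\right) = 6 - 10 b$)
$B{\left(14 \right)} \left(1 + 7\right) \left(-1 + h{\left(4,-5 \right)}\right) = \left(6 - 140\right) \left(1 + 7\right) \left(-1 + 1\right) = \left(6 - 140\right) 8 \cdot 0 = \left(-134\right) 0 = 0$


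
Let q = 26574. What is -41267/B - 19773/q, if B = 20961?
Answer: -503697037/185672538 ≈ -2.7128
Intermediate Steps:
-41267/B - 19773/q = -41267/20961 - 19773/26574 = -41267*1/20961 - 19773*1/26574 = -41267/20961 - 6591/8858 = -503697037/185672538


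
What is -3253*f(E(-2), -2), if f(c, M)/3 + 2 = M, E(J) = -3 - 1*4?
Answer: 39036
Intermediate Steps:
E(J) = -7 (E(J) = -3 - 4 = -7)
f(c, M) = -6 + 3*M
-3253*f(E(-2), -2) = -3253*(-6 + 3*(-2)) = -3253*(-6 - 6) = -3253*(-12) = 39036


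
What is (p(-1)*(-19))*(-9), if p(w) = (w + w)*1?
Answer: -342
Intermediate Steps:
p(w) = 2*w (p(w) = (2*w)*1 = 2*w)
(p(-1)*(-19))*(-9) = ((2*(-1))*(-19))*(-9) = -2*(-19)*(-9) = 38*(-9) = -342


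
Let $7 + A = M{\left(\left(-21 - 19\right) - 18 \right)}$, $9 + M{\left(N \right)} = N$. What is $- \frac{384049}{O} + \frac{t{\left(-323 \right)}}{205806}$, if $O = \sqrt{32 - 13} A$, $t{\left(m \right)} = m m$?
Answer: $\frac{104329}{205806} + \frac{384049 \sqrt{19}}{1406} \approx 1191.1$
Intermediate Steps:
$M{\left(N \right)} = -9 + N$
$A = -74$ ($A = -7 - 67 = -74$)
$t{\left(m \right)} = m^{2}$
$O = - 74 \sqrt{19}$ ($O = \sqrt{32 - 13} \left(-74\right) = \sqrt{19} \left(-74\right) = - 74 \sqrt{19} \approx -322.56$)
$- \frac{384049}{O} + \frac{t{\left(-323 \right)}}{205806} = - \frac{384049}{\left(-74\right) \sqrt{19}} + \frac{\left(-323\right)^{2}}{205806} = - 384049 \left(- \frac{\sqrt{19}}{1406}\right) + 104329 \cdot \frac{1}{205806} = \frac{384049 \sqrt{19}}{1406} + \frac{104329}{205806} = \frac{104329}{205806} + \frac{384049 \sqrt{19}}{1406}$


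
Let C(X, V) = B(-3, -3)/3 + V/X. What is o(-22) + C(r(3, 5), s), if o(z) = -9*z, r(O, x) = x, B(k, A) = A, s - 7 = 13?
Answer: 201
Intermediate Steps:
s = 20 (s = 7 + 13 = 20)
C(X, V) = -1 + V/X (C(X, V) = -3/3 + V/X = -3*1/3 + V/X = -1 + V/X)
o(-22) + C(r(3, 5), s) = -9*(-22) + (20 - 1*5)/5 = 198 + (20 - 5)/5 = 198 + (1/5)*15 = 198 + 3 = 201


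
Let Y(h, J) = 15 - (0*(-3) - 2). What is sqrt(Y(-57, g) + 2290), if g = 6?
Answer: sqrt(2307) ≈ 48.031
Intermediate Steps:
Y(h, J) = 17 (Y(h, J) = 15 - (0 - 2) = 15 - 1*(-2) = 15 + 2 = 17)
sqrt(Y(-57, g) + 2290) = sqrt(17 + 2290) = sqrt(2307)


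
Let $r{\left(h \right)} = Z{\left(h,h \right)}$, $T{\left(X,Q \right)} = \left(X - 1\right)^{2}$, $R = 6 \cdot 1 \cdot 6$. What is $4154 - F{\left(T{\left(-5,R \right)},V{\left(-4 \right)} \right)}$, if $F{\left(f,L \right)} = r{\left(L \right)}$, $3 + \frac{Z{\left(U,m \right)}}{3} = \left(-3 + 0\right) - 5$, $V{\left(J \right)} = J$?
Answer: $4187$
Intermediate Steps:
$R = 36$ ($R = 6 \cdot 6 = 36$)
$T{\left(X,Q \right)} = \left(-1 + X\right)^{2}$
$Z{\left(U,m \right)} = -33$ ($Z{\left(U,m \right)} = -9 + 3 \left(\left(-3 + 0\right) - 5\right) = -9 + 3 \left(-3 - 5\right) = -9 + 3 \left(-8\right) = -9 - 24 = -33$)
$r{\left(h \right)} = -33$
$F{\left(f,L \right)} = -33$
$4154 - F{\left(T{\left(-5,R \right)},V{\left(-4 \right)} \right)} = 4154 - -33 = 4154 + 33 = 4187$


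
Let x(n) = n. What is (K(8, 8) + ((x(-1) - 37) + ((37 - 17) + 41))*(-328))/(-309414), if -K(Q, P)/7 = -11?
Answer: 2489/103138 ≈ 0.024133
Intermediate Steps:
K(Q, P) = 77 (K(Q, P) = -7*(-11) = 77)
(K(8, 8) + ((x(-1) - 37) + ((37 - 17) + 41))*(-328))/(-309414) = (77 + ((-1 - 37) + ((37 - 17) + 41))*(-328))/(-309414) = (77 + (-38 + (20 + 41))*(-328))*(-1/309414) = (77 + (-38 + 61)*(-328))*(-1/309414) = (77 + 23*(-328))*(-1/309414) = (77 - 7544)*(-1/309414) = -7467*(-1/309414) = 2489/103138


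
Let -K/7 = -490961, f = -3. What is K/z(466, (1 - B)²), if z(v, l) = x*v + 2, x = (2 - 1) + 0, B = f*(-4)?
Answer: 3436727/468 ≈ 7343.4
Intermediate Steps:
B = 12 (B = -3*(-4) = 12)
x = 1 (x = 1 + 0 = 1)
K = 3436727 (K = -7*(-490961) = 3436727)
z(v, l) = 2 + v (z(v, l) = 1*v + 2 = v + 2 = 2 + v)
K/z(466, (1 - B)²) = 3436727/(2 + 466) = 3436727/468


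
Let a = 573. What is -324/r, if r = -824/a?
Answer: 46413/206 ≈ 225.31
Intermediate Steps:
r = -824/573 ≈ -1.4380
-324/r = -324/(-824/573) = -324*(-573/824) = 46413/206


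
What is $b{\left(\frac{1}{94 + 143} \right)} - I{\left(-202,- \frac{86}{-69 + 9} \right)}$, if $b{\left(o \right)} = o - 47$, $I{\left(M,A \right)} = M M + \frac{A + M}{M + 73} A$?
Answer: $- \frac{8713992743}{213300} \approx -40853.0$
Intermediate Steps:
$I{\left(M,A \right)} = M^{2} + \frac{A \left(A + M\right)}{73 + M}$ ($I{\left(M,A \right)} = M^{2} + \frac{A + M}{73 + M} A = M^{2} + \frac{A \left(A + M\right)}{73 + M}$)
$b{\left(o \right)} = -47 + o$
$b{\left(\frac{1}{94 + 143} \right)} - I{\left(-202,- \frac{86}{-69 + 9} \right)} = \left(-47 + \frac{1}{94 + 143}\right) - \frac{\left(- \frac{86}{-69 + 9}\right)^{2} + \left(-202\right)^{3} + 73 \left(-202\right)^{2} + - \frac{86}{-69 + 9} \left(-202\right)}{73 - 202} = \left(-47 + \frac{1}{237}\right) - \frac{\left(- \frac{86}{-60}\right)^{2} - 8242408 + 73 \cdot 40804 + - \frac{86}{-60} \left(-202\right)}{-129} = \left(-47 + \frac{1}{237}\right) - - \frac{\left(\left(-86\right) \left(- \frac{1}{60}\right)\right)^{2} - 8242408 + 2978692 + \left(-86\right) \left(- \frac{1}{60}\right) \left(-202\right)}{129} = - \frac{11138}{237} - - \frac{\left(\frac{43}{30}\right)^{2} - 8242408 + 2978692 + \frac{43}{30} \left(-202\right)}{129} = - \frac{11138}{237} - - \frac{\frac{1849}{900} - 8242408 + 2978692 - \frac{4343}{15}}{129} = - \frac{11138}{237} - \left(- \frac{1}{129}\right) \left(- \frac{4737603131}{900}\right) = - \frac{11138}{237} - \frac{110176817}{2700} = - \frac{8713992743}{213300}$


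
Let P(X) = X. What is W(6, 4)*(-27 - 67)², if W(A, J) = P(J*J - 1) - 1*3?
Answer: 106032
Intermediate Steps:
W(A, J) = -4 + J² (W(A, J) = (J*J - 1) - 1*3 = (J² - 1) - 3 = (-1 + J²) - 3 = -4 + J²)
W(6, 4)*(-27 - 67)² = (-4 + 4²)*(-27 - 67)² = (-4 + 16)*(-94)² = 12*8836 = 106032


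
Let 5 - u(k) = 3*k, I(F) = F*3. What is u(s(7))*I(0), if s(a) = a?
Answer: 0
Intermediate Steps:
I(F) = 3*F
u(k) = 5 - 3*k
u(s(7))*I(0) = (5 - 3*7)*(3*0) = (5 - 21)*0 = -16*0 = 0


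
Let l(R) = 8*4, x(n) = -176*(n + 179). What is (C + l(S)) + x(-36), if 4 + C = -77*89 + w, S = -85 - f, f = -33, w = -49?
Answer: -32042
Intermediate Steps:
x(n) = -31504 - 176*n (x(n) = -176*(179 + n) = -31504 - 176*n)
S = -52 (S = -85 - 1*(-33) = -85 + 33 = -52)
l(R) = 32
C = -6906 (C = -4 + (-77*89 - 49) = -4 + (-6853 - 49) = -4 - 6902 = -6906)
(C + l(S)) + x(-36) = (-6906 + 32) + (-31504 - 176*(-36)) = -6874 + (-31504 + 6336) = -6874 - 25168 = -32042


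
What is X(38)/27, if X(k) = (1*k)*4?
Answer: 152/27 ≈ 5.6296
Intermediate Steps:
X(k) = 4*k (X(k) = k*4 = 4*k)
X(38)/27 = (4*38)/27 = (1/27)*152 = 152/27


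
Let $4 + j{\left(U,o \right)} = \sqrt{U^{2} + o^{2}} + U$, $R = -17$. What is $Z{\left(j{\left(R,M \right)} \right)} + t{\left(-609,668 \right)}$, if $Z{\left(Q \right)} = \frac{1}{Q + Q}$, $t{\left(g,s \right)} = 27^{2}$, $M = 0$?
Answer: $\frac{5831}{8} \approx 728.88$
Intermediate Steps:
$j{\left(U,o \right)} = -4 + U + \sqrt{U^{2} + o^{2}}$ ($j{\left(U,o \right)} = -4 + \left(\sqrt{U^{2} + o^{2}} + U\right) = -4 + \left(U + \sqrt{U^{2} + o^{2}}\right) = -4 + U + \sqrt{U^{2} + o^{2}}$)
$t{\left(g,s \right)} = 729$
$Z{\left(Q \right)} = \frac{1}{2 Q}$
$Z{\left(j{\left(R,M \right)} \right)} + t{\left(-609,668 \right)} = \frac{1}{2 \left(-4 - 17 + \sqrt{\left(-17\right)^{2} + 0^{2}}\right)} + 729 = \frac{1}{2 \left(-4 - 17 + \sqrt{289 + 0}\right)} + 729 = \frac{1}{2 \left(-4 - 17 + \sqrt{289}\right)} + 729 = \frac{1}{2 \left(-4 - 17 + 17\right)} + 729 = \frac{1}{2 \left(-4\right)} + 729 = \frac{1}{2} \left(- \frac{1}{4}\right) + 729 = - \frac{1}{8} + 729 = \frac{5831}{8}$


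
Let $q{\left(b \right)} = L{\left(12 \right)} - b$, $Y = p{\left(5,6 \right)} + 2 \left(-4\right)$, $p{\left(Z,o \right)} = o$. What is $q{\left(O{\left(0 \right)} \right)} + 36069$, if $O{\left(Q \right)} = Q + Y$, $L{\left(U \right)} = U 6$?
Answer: $36143$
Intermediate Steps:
$L{\left(U \right)} = 6 U$
$Y = -2$ ($Y = 6 + 2 \left(-4\right) = 6 - 8 = -2$)
$O{\left(Q \right)} = -2 + Q$ ($O{\left(Q \right)} = Q - 2 = -2 + Q$)
$q{\left(b \right)} = 72 - b$ ($q{\left(b \right)} = 6 \cdot 12 - b = 72 - b$)
$q{\left(O{\left(0 \right)} \right)} + 36069 = \left(72 - \left(-2 + 0\right)\right) + 36069 = \left(72 - -2\right) + 36069 = \left(72 + 2\right) + 36069 = 74 + 36069 = 36143$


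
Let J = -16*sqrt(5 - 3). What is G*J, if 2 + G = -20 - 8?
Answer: 480*sqrt(2) ≈ 678.82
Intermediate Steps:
G = -30 (G = -2 + (-20 - 8) = -2 - 28 = -30)
J = -16*sqrt(2) ≈ -22.627
G*J = -(-480)*sqrt(2) = 480*sqrt(2)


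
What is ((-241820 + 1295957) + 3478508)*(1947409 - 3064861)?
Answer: -5065013220540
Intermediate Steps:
((-241820 + 1295957) + 3478508)*(1947409 - 3064861) = (1054137 + 3478508)*(-1117452) = 4532645*(-1117452) = -5065013220540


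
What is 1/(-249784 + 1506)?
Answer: -1/248278 ≈ -4.0277e-6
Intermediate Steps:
1/(-249784 + 1506) = 1/(-248278) = -1/248278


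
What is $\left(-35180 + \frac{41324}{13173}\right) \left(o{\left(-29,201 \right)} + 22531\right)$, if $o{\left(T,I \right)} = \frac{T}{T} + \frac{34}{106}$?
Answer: $- \frac{184460057089936}{232723} \approx -7.9262 \cdot 10^{8}$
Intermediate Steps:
$o{\left(T,I \right)} = \frac{70}{53}$ ($o{\left(T,I \right)} = 1 + 34 \cdot \frac{1}{106} = 1 + \frac{17}{53} = \frac{70}{53}$)
$\left(-35180 + \frac{41324}{13173}\right) \left(o{\left(-29,201 \right)} + 22531\right) = \left(-35180 + \frac{41324}{13173}\right) \left(\frac{70}{53} + 22531\right) = \left(-35180 + 41324 \cdot \frac{1}{13173}\right) \frac{1194213}{53} = \left(-35180 + \frac{41324}{13173}\right) \frac{1194213}{53} = \left(- \frac{463384816}{13173}\right) \frac{1194213}{53} = - \frac{184460057089936}{232723}$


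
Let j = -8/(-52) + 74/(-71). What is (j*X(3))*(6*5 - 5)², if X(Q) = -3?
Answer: 1537500/923 ≈ 1665.8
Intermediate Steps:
j = -820/923 (j = -8*(-1/52) + 74*(-1/71) = 2/13 - 74/71 = -820/923 ≈ -0.88841)
(j*X(3))*(6*5 - 5)² = (-820/923*(-3))*(6*5 - 5)² = 2460*(30 - 5)²/923 = (2460/923)*25² = (2460/923)*625 = 1537500/923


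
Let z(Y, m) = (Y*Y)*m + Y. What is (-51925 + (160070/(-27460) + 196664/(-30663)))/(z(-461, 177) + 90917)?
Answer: -4373146913135/3174924415190454 ≈ -0.0013774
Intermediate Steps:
z(Y, m) = Y + m*Y**2 (z(Y, m) = Y**2*m + Y = m*Y**2 + Y = Y + m*Y**2)
(-51925 + (160070/(-27460) + 196664/(-30663)))/(z(-461, 177) + 90917) = (-51925 + (160070/(-27460) + 196664/(-30663)))/(-461*(1 - 461*177) + 90917) = (-51925 + (160070*(-1/27460) + 196664*(-1/30663)))/(-461*(1 - 81597) + 90917) = (-51925 + (-16007/2746 - 196664/30663))/(-461*(-81596) + 90917) = (-51925 - 1030861985/84200598)/(37615756 + 90917) = -4373146913135/84200598/37706673 = -4373146913135/84200598*1/37706673 = -4373146913135/3174924415190454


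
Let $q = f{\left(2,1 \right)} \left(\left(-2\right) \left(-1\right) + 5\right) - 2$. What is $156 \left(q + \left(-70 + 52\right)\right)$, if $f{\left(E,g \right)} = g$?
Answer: $-2028$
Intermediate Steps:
$q = 5$ ($q = 1 \left(\left(-2\right) \left(-1\right) + 5\right) - 2 = 1 \left(2 + 5\right) - 2 = 1 \cdot 7 - 2 = 7 - 2 = 5$)
$156 \left(q + \left(-70 + 52\right)\right) = 156 \left(5 + \left(-70 + 52\right)\right) = 156 \left(5 - 18\right) = 156 \left(-13\right) = -2028$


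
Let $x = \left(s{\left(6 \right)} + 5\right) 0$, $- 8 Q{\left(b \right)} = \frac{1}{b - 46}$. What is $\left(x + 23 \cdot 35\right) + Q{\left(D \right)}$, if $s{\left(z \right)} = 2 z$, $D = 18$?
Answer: $\frac{180321}{224} \approx 805.0$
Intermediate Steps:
$Q{\left(b \right)} = - \frac{1}{8 \left(-46 + b\right)}$ ($Q{\left(b \right)} = - \frac{1}{8 \left(b - 46\right)} = - \frac{1}{8 \left(-46 + b\right)}$)
$x = 0$ ($x = \left(2 \cdot 6 + 5\right) 0 = \left(12 + 5\right) 0 = 17 \cdot 0 = 0$)
$\left(x + 23 \cdot 35\right) + Q{\left(D \right)} = \left(0 + 23 \cdot 35\right) - \frac{1}{-368 + 8 \cdot 18} = \left(0 + 805\right) - \frac{1}{-368 + 144} = 805 - \frac{1}{-224} = 805 - - \frac{1}{224} = 805 + \frac{1}{224} = \frac{180321}{224}$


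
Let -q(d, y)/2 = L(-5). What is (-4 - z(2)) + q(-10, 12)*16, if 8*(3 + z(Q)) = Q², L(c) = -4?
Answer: 253/2 ≈ 126.50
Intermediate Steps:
q(d, y) = 8 (q(d, y) = -2*(-4) = 8)
z(Q) = -3 + Q²/8
(-4 - z(2)) + q(-10, 12)*16 = (-4 - (-3 + (⅛)*2²)) + 8*16 = (-4 - (-3 + (⅛)*4)) + 128 = (-4 - (-3 + ½)) + 128 = (-4 - 1*(-5/2)) + 128 = (-4 + 5/2) + 128 = -3/2 + 128 = 253/2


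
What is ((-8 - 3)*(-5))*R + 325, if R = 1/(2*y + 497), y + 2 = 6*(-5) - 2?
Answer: 12680/39 ≈ 325.13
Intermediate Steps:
y = -34 (y = -2 + (6*(-5) - 2) = -2 + (-30 - 2) = -2 - 32 = -34)
R = 1/429 (R = 1/(2*(-34) + 497) = 1/(-68 + 497) = 1/429 ≈ 0.0023310)
((-8 - 3)*(-5))*R + 325 = ((-8 - 3)*(-5))*(1/429) + 325 = -11*(-5)*(1/429) + 325 = 55*(1/429) + 325 = 5/39 + 325 = 12680/39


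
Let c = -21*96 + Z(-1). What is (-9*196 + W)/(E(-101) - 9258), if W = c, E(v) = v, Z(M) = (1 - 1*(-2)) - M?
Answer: 3776/9359 ≈ 0.40346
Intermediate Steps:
Z(M) = 3 - M (Z(M) = (1 + 2) - M = 3 - M)
c = -2012 (c = -21*96 + (3 - 1*(-1)) = -2016 + (3 + 1) = -2016 + 4 = -2012)
W = -2012
(-9*196 + W)/(E(-101) - 9258) = (-9*196 - 2012)/(-101 - 9258) = (-1764 - 2012)/(-9359) = -3776*(-1/9359) = 3776/9359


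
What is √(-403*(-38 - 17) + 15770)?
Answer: 3*√4215 ≈ 194.77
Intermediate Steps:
√(-403*(-38 - 17) + 15770) = √(-403*(-55) + 15770) = √(22165 + 15770) = √37935 = 3*√4215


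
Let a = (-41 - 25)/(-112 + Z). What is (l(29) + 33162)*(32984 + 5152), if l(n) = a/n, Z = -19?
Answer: 4804468772544/3799 ≈ 1.2647e+9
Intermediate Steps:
a = 66/131 (a = (-41 - 25)/(-112 - 19) = -66/(-131) = -66*(-1/131) = 66/131 ≈ 0.50382)
l(n) = 66/(131*n)
(l(29) + 33162)*(32984 + 5152) = ((66/131)/29 + 33162)*(32984 + 5152) = ((66/131)*(1/29) + 33162)*38136 = (66/3799 + 33162)*38136 = (125982504/3799)*38136 = 4804468772544/3799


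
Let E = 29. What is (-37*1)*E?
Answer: -1073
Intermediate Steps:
(-37*1)*E = -37*1*29 = -37*29 = -1073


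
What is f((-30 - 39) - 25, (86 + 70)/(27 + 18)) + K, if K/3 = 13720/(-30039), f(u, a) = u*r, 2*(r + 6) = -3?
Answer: 7045445/10013 ≈ 703.63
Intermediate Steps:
r = -15/2 (r = -6 + (½)*(-3) = -6 - 3/2 = -15/2 ≈ -7.5000)
f(u, a) = -15*u/2 (f(u, a) = u*(-15/2) = -15*u/2)
K = -13720/10013 (K = 3*(13720/(-30039)) = 3*(13720*(-1/30039)) = 3*(-13720/30039) = -13720/10013 ≈ -1.3702)
f((-30 - 39) - 25, (86 + 70)/(27 + 18)) + K = -15*((-30 - 39) - 25)/2 - 13720/10013 = -15*(-69 - 25)/2 - 13720/10013 = -15/2*(-94) - 13720/10013 = 705 - 13720/10013 = 7045445/10013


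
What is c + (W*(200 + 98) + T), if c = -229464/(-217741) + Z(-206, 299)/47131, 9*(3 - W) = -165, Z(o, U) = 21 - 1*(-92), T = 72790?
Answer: 2436745681417933/30787053213 ≈ 79148.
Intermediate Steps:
Z(o, U) = 113 (Z(o, U) = 21 + 92 = 113)
W = 64/3 (W = 3 - ⅑*(-165) = 3 + 55/3 = 64/3 ≈ 21.333)
c = 10839472517/10262351071 (c = -229464/(-217741) + 113/47131 = -229464*(-1/217741) + 113*(1/47131) = 229464/217741 + 113/47131 = 10839472517/10262351071 ≈ 1.0562)
c + (W*(200 + 98) + T) = 10839472517/10262351071 + (64*(200 + 98)/3 + 72790) = 10839472517/10262351071 + ((64/3)*298 + 72790) = 10839472517/10262351071 + (19072/3 + 72790) = 10839472517/10262351071 + 237442/3 = 2436745681417933/30787053213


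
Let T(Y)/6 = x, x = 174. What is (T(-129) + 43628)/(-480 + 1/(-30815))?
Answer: -1376567680/14791201 ≈ -93.067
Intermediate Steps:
T(Y) = 1044 (T(Y) = 6*174 = 1044)
(T(-129) + 43628)/(-480 + 1/(-30815)) = (1044 + 43628)/(-480 + 1/(-30815)) = 44672/(-480 - 1/30815) = 44672/(-14791201/30815) = 44672*(-30815/14791201) = -1376567680/14791201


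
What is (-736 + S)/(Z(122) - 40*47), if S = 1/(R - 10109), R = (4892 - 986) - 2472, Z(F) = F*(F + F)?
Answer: -2128267/80642800 ≈ -0.026391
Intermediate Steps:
Z(F) = 2*F² (Z(F) = F*(2*F) = 2*F²)
R = 1434 (R = 3906 - 2472 = 1434)
S = -1/8675 (S = 1/(1434 - 10109) = 1/(-8675) = -1/8675 ≈ -0.00011527)
(-736 + S)/(Z(122) - 40*47) = (-736 - 1/8675)/(2*122² - 40*47) = -6384801/(8675*(2*14884 - 1880)) = -6384801/(8675*(29768 - 1880)) = -6384801/8675/27888 = -6384801/8675*1/27888 = -2128267/80642800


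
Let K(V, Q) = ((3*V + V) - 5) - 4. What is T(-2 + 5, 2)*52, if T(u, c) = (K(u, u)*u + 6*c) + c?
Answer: 1196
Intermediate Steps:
K(V, Q) = -9 + 4*V (K(V, Q) = (4*V - 5) - 4 = (-5 + 4*V) - 4 = -9 + 4*V)
T(u, c) = 7*c + u*(-9 + 4*u) (T(u, c) = ((-9 + 4*u)*u + 6*c) + c = (u*(-9 + 4*u) + 6*c) + c = (6*c + u*(-9 + 4*u)) + c = 7*c + u*(-9 + 4*u))
T(-2 + 5, 2)*52 = (7*2 + (-2 + 5)*(-9 + 4*(-2 + 5)))*52 = (14 + 3*(-9 + 4*3))*52 = (14 + 3*(-9 + 12))*52 = (14 + 3*3)*52 = (14 + 9)*52 = 23*52 = 1196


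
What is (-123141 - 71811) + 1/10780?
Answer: -2101582559/10780 ≈ -1.9495e+5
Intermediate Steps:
(-123141 - 71811) + 1/10780 = -194952 + 1/10780 = -2101582559/10780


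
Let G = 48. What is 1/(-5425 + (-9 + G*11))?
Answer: -1/4906 ≈ -0.00020383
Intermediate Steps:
1/(-5425 + (-9 + G*11)) = 1/(-5425 + (-9 + 48*11)) = 1/(-5425 + (-9 + 528)) = 1/(-5425 + 519) = 1/(-4906) = -1/4906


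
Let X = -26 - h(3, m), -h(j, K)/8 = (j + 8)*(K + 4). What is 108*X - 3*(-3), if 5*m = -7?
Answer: 109557/5 ≈ 21911.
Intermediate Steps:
m = -7/5 (m = (⅕)*(-7) = -7/5 ≈ -1.4000)
h(j, K) = -8*(4 + K)*(8 + j) (h(j, K) = -8*(j + 8)*(K + 4) = -8*(8 + j)*(4 + K) = -8*(4 + K)*(8 + j))
X = 1014/5 (X = -26 - (-256 - 64*(-7/5) - 32*3 - 8*(-7/5)*3) = -26 - (-256 + 448/5 - 96 + 168/5) = -26 - 1*(-1144/5) = -26 + 1144/5 = 1014/5 ≈ 202.80)
108*X - 3*(-3) = 108*(1014/5) - 3*(-3) = 109512/5 + 9 = 109557/5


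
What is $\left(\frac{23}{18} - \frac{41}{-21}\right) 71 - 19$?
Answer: $\frac{26503}{126} \approx 210.34$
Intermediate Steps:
$\left(\frac{23}{18} - \frac{41}{-21}\right) 71 - 19 = \left(23 \cdot \frac{1}{18} - - \frac{41}{21}\right) 71 - 19 = \left(\frac{23}{18} + \frac{41}{21}\right) 71 - 19 = \frac{407}{126} \cdot 71 - 19 = \frac{28897}{126} - 19 = \frac{26503}{126}$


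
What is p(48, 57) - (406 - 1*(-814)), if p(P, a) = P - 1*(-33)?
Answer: -1139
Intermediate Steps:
p(P, a) = 33 + P (p(P, a) = P + 33 = 33 + P)
p(48, 57) - (406 - 1*(-814)) = (33 + 48) - (406 - 1*(-814)) = 81 - (406 + 814) = 81 - 1*1220 = 81 - 1220 = -1139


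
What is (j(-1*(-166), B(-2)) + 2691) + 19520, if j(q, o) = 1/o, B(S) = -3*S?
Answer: 133267/6 ≈ 22211.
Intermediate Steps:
(j(-1*(-166), B(-2)) + 2691) + 19520 = (1/(-3*(-2)) + 2691) + 19520 = (1/6 + 2691) + 19520 = (⅙ + 2691) + 19520 = 16147/6 + 19520 = 133267/6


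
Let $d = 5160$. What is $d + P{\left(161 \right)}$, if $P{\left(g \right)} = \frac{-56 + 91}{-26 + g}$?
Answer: $\frac{139327}{27} \approx 5160.3$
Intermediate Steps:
$P{\left(g \right)} = \frac{35}{-26 + g}$
$d + P{\left(161 \right)} = 5160 + \frac{35}{-26 + 161} = 5160 + \frac{35}{135} = 5160 + 35 \cdot \frac{1}{135} = 5160 + \frac{7}{27} = \frac{139327}{27}$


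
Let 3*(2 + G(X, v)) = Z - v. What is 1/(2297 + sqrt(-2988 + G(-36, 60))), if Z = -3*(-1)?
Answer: 2297/5279218 - I*sqrt(3009)/5279218 ≈ 0.0004351 - 1.0391e-5*I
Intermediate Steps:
Z = 3
G(X, v) = -1 - v/3 (G(X, v) = -2 + (3 - v)/3 = -2 + (1 - v/3) = -1 - v/3)
1/(2297 + sqrt(-2988 + G(-36, 60))) = 1/(2297 + sqrt(-2988 + (-1 - 1/3*60))) = 1/(2297 + sqrt(-2988 + (-1 - 20))) = 1/(2297 + sqrt(-2988 - 21)) = 1/(2297 + sqrt(-3009)) = 1/(2297 + I*sqrt(3009))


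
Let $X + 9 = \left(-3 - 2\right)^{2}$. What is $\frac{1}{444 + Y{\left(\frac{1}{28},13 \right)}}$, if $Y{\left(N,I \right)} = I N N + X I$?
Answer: $\frac{784}{511181} \approx 0.0015337$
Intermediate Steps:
$X = 16$ ($X = -9 + \left(-3 - 2\right)^{2} = -9 + \left(-5\right)^{2} = -9 + 25 = 16$)
$Y{\left(N,I \right)} = 16 I + I N^{2}$ ($Y{\left(N,I \right)} = I N N + 16 I = I N^{2} + 16 I = 16 I + I N^{2}$)
$\frac{1}{444 + Y{\left(\frac{1}{28},13 \right)}} = \frac{1}{444 + 13 \left(16 + \left(\frac{1}{28}\right)^{2}\right)} = \frac{1}{444 + 13 \left(16 + \frac{1}{784}\right)} = \frac{1}{444 + 13 \cdot \frac{12545}{784}} = \frac{1}{444 + \frac{163085}{784}} = \frac{1}{\frac{511181}{784}} = \frac{784}{511181}$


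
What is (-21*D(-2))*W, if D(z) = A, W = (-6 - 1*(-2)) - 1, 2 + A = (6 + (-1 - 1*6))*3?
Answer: -525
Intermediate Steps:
A = -5 (A = -2 + (6 + (-1 - 1*6))*3 = -2 + (6 + (-1 - 6))*3 = -2 + (6 - 7)*3 = -2 - 1*3 = -2 - 3 = -5)
W = -5 (W = (-6 + 2) - 1 = -4 - 1 = -5)
D(z) = -5
(-21*D(-2))*W = -21*(-5)*(-5) = 105*(-5) = -525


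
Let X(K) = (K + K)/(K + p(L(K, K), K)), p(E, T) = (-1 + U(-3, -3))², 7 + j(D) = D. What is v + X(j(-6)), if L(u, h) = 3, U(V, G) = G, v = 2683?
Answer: 8023/3 ≈ 2674.3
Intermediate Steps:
j(D) = -7 + D
p(E, T) = 16 (p(E, T) = (-1 - 3)² = (-4)² = 16)
X(K) = 2*K/(16 + K) (X(K) = (K + K)/(K + 16) = (2*K)/(16 + K) = 2*K/(16 + K))
v + X(j(-6)) = 2683 + 2*(-7 - 6)/(16 + (-7 - 6)) = 2683 + 2*(-13)/(16 - 13) = 2683 + 2*(-13)/3 = 2683 + 2*(-13)*(⅓) = 2683 - 26/3 = 8023/3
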